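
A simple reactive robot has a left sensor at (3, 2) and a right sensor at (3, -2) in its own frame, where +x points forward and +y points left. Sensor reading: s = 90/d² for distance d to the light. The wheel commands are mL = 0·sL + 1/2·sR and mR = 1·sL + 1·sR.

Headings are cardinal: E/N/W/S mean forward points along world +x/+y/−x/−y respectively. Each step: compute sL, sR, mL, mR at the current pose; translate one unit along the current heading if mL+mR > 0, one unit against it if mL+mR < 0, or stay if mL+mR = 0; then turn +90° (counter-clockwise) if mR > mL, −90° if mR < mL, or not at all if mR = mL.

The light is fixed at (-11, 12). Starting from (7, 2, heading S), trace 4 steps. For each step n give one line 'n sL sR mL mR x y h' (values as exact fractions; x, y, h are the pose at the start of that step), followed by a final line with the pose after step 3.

n=0: pose=(7,2,S); sL=90/569, sR=18/85; mL=9/85, mR=17892/48365; mL+mR=23013/48365 → advance +1; mR−mL=12771/48365 → turn +1·90°
n=1: pose=(7,1,E); sL=5/29, sR=9/61; mL=9/122, mR=566/1769; mL+mR=1393/3538 → advance +1; mR−mL=871/3538 → turn +1·90°
n=2: pose=(8,1,N); sL=90/353, sR=18/101; mL=9/101, mR=15444/35653; mL+mR=18621/35653 → advance +1; mR−mL=12267/35653 → turn +1·90°
n=3: pose=(8,2,W); sL=9/40, sR=9/32; mL=9/64, mR=81/160; mL+mR=207/320 → advance +1; mR−mL=117/320 → turn +1·90°

0 90/569 18/85 9/85 17892/48365 7 2 S
1 5/29 9/61 9/122 566/1769 7 1 E
2 90/353 18/101 9/101 15444/35653 8 1 N
3 9/40 9/32 9/64 81/160 8 2 W
final 7 2 S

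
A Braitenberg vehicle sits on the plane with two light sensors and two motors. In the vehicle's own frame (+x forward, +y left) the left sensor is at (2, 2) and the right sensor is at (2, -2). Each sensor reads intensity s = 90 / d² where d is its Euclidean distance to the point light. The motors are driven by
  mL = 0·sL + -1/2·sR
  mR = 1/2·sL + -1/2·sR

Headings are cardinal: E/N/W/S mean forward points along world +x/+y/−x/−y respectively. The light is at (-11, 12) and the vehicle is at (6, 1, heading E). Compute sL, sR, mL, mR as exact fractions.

45/221 9/53 -9/106 198/11713

left sensor world pos  = (8, 3); dL² = 442
right sensor world pos = (8, -1); dR² = 530
sL = 90/442 = 45/221
sR = 90/530 = 9/53
mL = 0·sL + -1/2·sR = -9/106
mR = 1/2·sL + -1/2·sR = 198/11713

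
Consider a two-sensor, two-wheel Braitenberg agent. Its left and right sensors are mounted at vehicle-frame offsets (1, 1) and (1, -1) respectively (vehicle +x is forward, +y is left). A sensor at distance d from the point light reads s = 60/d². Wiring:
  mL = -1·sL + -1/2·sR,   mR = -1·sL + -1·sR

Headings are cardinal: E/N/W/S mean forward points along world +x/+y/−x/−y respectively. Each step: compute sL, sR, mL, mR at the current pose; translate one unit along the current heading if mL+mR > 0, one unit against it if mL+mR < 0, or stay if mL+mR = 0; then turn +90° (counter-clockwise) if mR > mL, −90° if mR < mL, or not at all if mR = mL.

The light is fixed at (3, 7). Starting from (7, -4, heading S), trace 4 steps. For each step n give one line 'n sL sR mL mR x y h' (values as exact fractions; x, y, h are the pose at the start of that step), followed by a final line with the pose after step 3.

n=0: pose=(7,-4,S); sL=60/169, sR=20/51; mL=-4750/8619, mR=-6440/8619; mL+mR=-3730/2873 → advance -1; mR−mL=-10/51 → turn -1·90°
n=1: pose=(7,-3,W); sL=6/13, sR=2/3; mL=-31/39, mR=-44/39; mL+mR=-25/13 → advance -1; mR−mL=-1/3 → turn -1·90°
n=2: pose=(8,-3,N); sL=60/97, sR=20/39; mL=-3310/3783, mR=-4280/3783; mL+mR=-2530/1261 → advance -1; mR−mL=-10/39 → turn -1·90°
n=3: pose=(8,-4,E); sL=15/34, sR=1/3; mL=-31/51, mR=-79/102; mL+mR=-47/34 → advance -1; mR−mL=-1/6 → turn -1·90°

0 60/169 20/51 -4750/8619 -6440/8619 7 -4 S
1 6/13 2/3 -31/39 -44/39 7 -3 W
2 60/97 20/39 -3310/3783 -4280/3783 8 -3 N
3 15/34 1/3 -31/51 -79/102 8 -4 E
final 7 -4 S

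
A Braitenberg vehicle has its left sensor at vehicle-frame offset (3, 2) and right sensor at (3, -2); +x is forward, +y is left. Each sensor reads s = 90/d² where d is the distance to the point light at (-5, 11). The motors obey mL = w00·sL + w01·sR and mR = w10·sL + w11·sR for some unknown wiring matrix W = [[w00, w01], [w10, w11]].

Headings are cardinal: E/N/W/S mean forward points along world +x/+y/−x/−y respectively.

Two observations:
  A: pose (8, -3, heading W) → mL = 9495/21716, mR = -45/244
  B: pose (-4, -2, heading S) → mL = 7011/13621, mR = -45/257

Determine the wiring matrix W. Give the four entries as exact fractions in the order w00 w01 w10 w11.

1 1/2 0 -1/2

obs A: pose=(8,-3,W) → sL=45/178, sR=45/122, mL=9495/21716, mR=-45/244
obs B: pose=(-4,-2,S) → sL=18/53, sR=90/257, mL=7011/13621, mR=-45/257
sensor matrix S = [[45/178, 45/122], [18/53, 90/257]]; det S = -2716740/73948409
solve [mL_A; mL_B] = S·[w00; w01] and [mR_A; mR_B] = S·[w10; w11]:
  w00 = 1, w01 = 1/2, w10 = 0, w11 = -1/2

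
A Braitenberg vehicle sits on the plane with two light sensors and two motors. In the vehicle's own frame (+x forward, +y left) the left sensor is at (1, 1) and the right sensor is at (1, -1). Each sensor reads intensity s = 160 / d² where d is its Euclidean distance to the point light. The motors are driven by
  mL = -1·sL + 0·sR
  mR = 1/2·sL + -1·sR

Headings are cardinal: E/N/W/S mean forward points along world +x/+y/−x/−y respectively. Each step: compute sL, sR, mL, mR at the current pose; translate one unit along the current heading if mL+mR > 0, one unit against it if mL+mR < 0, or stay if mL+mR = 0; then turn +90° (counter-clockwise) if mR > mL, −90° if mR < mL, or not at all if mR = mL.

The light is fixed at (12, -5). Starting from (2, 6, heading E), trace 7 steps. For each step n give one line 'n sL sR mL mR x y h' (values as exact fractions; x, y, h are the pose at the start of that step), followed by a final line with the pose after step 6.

n=0: pose=(2,6,E); sL=32/45, sR=160/181; mL=-32/45, mR=-4304/8145; mL+mR=-10096/8145 → advance -1; mR−mL=496/2715 → turn +1·90°
n=1: pose=(1,6,N); sL=5/9, sR=40/61; mL=-5/9, mR=-415/1098; mL+mR=-1025/1098 → advance -1; mR−mL=65/366 → turn +1·90°
n=2: pose=(1,5,W); sL=32/45, sR=32/53; mL=-32/45, mR=-592/2385; mL+mR=-2288/2385 → advance -1; mR−mL=368/795 → turn +1·90°
n=3: pose=(2,5,S); sL=80/81, sR=80/101; mL=-80/81, mR=-2440/8181; mL+mR=-10520/8181 → advance -1; mR−mL=1880/2727 → turn +1·90°
n=4: pose=(2,6,E); sL=32/45, sR=160/181; mL=-32/45, mR=-4304/8145; mL+mR=-10096/8145 → advance -1; mR−mL=496/2715 → turn +1·90°
n=5: pose=(1,6,N); sL=5/9, sR=40/61; mL=-5/9, mR=-415/1098; mL+mR=-1025/1098 → advance -1; mR−mL=65/366 → turn +1·90°
n=6: pose=(1,5,W); sL=32/45, sR=32/53; mL=-32/45, mR=-592/2385; mL+mR=-2288/2385 → advance -1; mR−mL=368/795 → turn +1·90°

0 32/45 160/181 -32/45 -4304/8145 2 6 E
1 5/9 40/61 -5/9 -415/1098 1 6 N
2 32/45 32/53 -32/45 -592/2385 1 5 W
3 80/81 80/101 -80/81 -2440/8181 2 5 S
4 32/45 160/181 -32/45 -4304/8145 2 6 E
5 5/9 40/61 -5/9 -415/1098 1 6 N
6 32/45 32/53 -32/45 -592/2385 1 5 W
final 2 5 S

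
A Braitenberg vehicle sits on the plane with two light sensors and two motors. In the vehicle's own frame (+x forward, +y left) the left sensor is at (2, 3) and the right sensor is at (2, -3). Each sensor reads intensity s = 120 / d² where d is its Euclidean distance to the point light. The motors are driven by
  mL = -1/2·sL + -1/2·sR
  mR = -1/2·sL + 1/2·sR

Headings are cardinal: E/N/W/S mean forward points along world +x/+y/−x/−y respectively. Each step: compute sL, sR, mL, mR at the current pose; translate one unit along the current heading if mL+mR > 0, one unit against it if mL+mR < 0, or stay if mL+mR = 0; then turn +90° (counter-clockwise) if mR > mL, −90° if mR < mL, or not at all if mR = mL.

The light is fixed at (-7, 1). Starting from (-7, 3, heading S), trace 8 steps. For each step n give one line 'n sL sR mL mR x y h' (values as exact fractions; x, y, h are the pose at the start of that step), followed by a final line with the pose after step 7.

0 40/3 40/3 -40/3 0 -7 3 S
1 3 30 -33/2 27/2 -7 4 E
2 120/41 120/29 -4200/1189 720/1189 -8 4 N
3 12 60/17 -132/17 -72/17 -8 3 W
4 40/3 40/3 -40/3 0 -7 3 S
5 3 30 -33/2 27/2 -7 4 E
6 120/41 120/29 -4200/1189 720/1189 -8 4 N
7 12 60/17 -132/17 -72/17 -8 3 W
final -7 3 S

n=0: pose=(-7,3,S); sL=40/3, sR=40/3; mL=-40/3, mR=0; mL+mR=-40/3 → advance -1; mR−mL=40/3 → turn +1·90°
n=1: pose=(-7,4,E); sL=3, sR=30; mL=-33/2, mR=27/2; mL+mR=-3 → advance -1; mR−mL=30 → turn +1·90°
n=2: pose=(-8,4,N); sL=120/41, sR=120/29; mL=-4200/1189, mR=720/1189; mL+mR=-120/41 → advance -1; mR−mL=120/29 → turn +1·90°
n=3: pose=(-8,3,W); sL=12, sR=60/17; mL=-132/17, mR=-72/17; mL+mR=-12 → advance -1; mR−mL=60/17 → turn +1·90°
n=4: pose=(-7,3,S); sL=40/3, sR=40/3; mL=-40/3, mR=0; mL+mR=-40/3 → advance -1; mR−mL=40/3 → turn +1·90°
n=5: pose=(-7,4,E); sL=3, sR=30; mL=-33/2, mR=27/2; mL+mR=-3 → advance -1; mR−mL=30 → turn +1·90°
n=6: pose=(-8,4,N); sL=120/41, sR=120/29; mL=-4200/1189, mR=720/1189; mL+mR=-120/41 → advance -1; mR−mL=120/29 → turn +1·90°
n=7: pose=(-8,3,W); sL=12, sR=60/17; mL=-132/17, mR=-72/17; mL+mR=-12 → advance -1; mR−mL=60/17 → turn +1·90°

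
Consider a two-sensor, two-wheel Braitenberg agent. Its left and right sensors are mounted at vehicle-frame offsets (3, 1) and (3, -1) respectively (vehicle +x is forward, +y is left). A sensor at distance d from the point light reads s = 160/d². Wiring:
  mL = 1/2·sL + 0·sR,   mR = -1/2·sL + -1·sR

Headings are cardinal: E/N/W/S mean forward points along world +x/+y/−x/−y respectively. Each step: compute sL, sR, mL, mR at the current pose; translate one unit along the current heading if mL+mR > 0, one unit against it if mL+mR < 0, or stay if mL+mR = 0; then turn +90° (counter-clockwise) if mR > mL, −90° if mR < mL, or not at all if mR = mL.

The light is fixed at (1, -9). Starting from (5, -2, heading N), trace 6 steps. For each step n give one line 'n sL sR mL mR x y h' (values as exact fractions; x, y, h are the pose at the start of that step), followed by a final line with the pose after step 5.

n=0: pose=(5,-2,N); sL=160/109, sR=32/25; mL=80/109, mR=-5488/2725; mL+mR=-32/25 → advance -1; mR−mL=-7488/2725 → turn -1·90°
n=1: pose=(5,-3,E); sL=80/49, sR=80/37; mL=40/49, mR=-5400/1813; mL+mR=-80/37 → advance -1; mR−mL=-6880/1813 → turn -1·90°
n=2: pose=(4,-3,S); sL=32/5, sR=160/13; mL=16/5, mR=-1008/65; mL+mR=-160/13 → advance -1; mR−mL=-1216/65 → turn -1·90°
n=3: pose=(4,-2,W); sL=40/9, sR=5/2; mL=20/9, mR=-85/18; mL+mR=-5/2 → advance -1; mR−mL=-125/18 → turn -1·90°
n=4: pose=(5,-2,N); sL=160/109, sR=32/25; mL=80/109, mR=-5488/2725; mL+mR=-32/25 → advance -1; mR−mL=-7488/2725 → turn -1·90°
n=5: pose=(5,-3,E); sL=80/49, sR=80/37; mL=40/49, mR=-5400/1813; mL+mR=-80/37 → advance -1; mR−mL=-6880/1813 → turn -1·90°

0 160/109 32/25 80/109 -5488/2725 5 -2 N
1 80/49 80/37 40/49 -5400/1813 5 -3 E
2 32/5 160/13 16/5 -1008/65 4 -3 S
3 40/9 5/2 20/9 -85/18 4 -2 W
4 160/109 32/25 80/109 -5488/2725 5 -2 N
5 80/49 80/37 40/49 -5400/1813 5 -3 E
final 4 -3 S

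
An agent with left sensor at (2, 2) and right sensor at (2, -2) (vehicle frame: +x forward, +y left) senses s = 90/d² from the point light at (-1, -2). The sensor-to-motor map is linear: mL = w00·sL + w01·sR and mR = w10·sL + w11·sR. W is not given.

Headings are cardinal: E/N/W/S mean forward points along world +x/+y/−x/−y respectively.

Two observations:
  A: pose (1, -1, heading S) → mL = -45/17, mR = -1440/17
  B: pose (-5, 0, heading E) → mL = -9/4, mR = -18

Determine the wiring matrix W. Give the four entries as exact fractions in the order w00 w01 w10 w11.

-1/2 0 1 -1

obs A: pose=(1,-1,S) → sL=90/17, sR=90, mL=-45/17, mR=-1440/17
obs B: pose=(-5,0,E) → sL=9/2, sR=45/2, mL=-9/4, mR=-18
sensor matrix S = [[90/17, 90], [9/2, 45/2]]; det S = -4860/17
solve [mL_A; mL_B] = S·[w00; w01] and [mR_A; mR_B] = S·[w10; w11]:
  w00 = -1/2, w01 = 0, w10 = 1, w11 = -1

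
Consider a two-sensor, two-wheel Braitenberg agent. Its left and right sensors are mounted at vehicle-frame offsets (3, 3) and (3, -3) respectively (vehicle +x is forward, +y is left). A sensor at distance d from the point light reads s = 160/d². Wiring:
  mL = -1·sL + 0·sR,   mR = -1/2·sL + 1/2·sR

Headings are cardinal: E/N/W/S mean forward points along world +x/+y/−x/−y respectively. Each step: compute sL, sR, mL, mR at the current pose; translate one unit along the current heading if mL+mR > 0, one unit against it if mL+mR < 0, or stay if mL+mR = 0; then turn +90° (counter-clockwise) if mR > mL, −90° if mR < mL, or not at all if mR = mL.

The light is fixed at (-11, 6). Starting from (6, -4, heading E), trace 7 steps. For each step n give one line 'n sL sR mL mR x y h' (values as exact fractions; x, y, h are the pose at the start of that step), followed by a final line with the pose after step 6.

0 160/449 160/569 -160/449 -9600/255481 6 -4 E
1 80/109 16/41 -80/109 -768/4469 5 -4 N
2 32/73 160/233 -32/73 2112/17009 5 -5 W
3 40/149 20/49 -40/149 510/7301 6 -5 S
4 160/449 160/569 -160/449 -9600/255481 6 -4 E
5 80/109 16/41 -80/109 -768/4469 5 -4 N
6 32/73 160/233 -32/73 2112/17009 5 -5 W
final 6 -5 S

n=0: pose=(6,-4,E); sL=160/449, sR=160/569; mL=-160/449, mR=-9600/255481; mL+mR=-100640/255481 → advance -1; mR−mL=81440/255481 → turn +1·90°
n=1: pose=(5,-4,N); sL=80/109, sR=16/41; mL=-80/109, mR=-768/4469; mL+mR=-4048/4469 → advance -1; mR−mL=2512/4469 → turn +1·90°
n=2: pose=(5,-5,W); sL=32/73, sR=160/233; mL=-32/73, mR=2112/17009; mL+mR=-5344/17009 → advance -1; mR−mL=9568/17009 → turn +1·90°
n=3: pose=(6,-5,S); sL=40/149, sR=20/49; mL=-40/149, mR=510/7301; mL+mR=-1450/7301 → advance -1; mR−mL=2470/7301 → turn +1·90°
n=4: pose=(6,-4,E); sL=160/449, sR=160/569; mL=-160/449, mR=-9600/255481; mL+mR=-100640/255481 → advance -1; mR−mL=81440/255481 → turn +1·90°
n=5: pose=(5,-4,N); sL=80/109, sR=16/41; mL=-80/109, mR=-768/4469; mL+mR=-4048/4469 → advance -1; mR−mL=2512/4469 → turn +1·90°
n=6: pose=(5,-5,W); sL=32/73, sR=160/233; mL=-32/73, mR=2112/17009; mL+mR=-5344/17009 → advance -1; mR−mL=9568/17009 → turn +1·90°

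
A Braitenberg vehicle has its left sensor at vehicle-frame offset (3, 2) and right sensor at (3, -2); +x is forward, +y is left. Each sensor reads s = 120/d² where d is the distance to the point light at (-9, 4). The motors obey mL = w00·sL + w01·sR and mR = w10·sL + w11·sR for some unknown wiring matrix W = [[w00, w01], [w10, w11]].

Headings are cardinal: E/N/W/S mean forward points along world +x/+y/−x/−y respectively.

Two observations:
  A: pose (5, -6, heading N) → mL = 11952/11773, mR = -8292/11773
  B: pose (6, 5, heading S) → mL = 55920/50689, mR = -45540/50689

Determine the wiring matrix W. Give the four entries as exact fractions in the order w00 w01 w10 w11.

1 1 -1/2 -1

obs A: pose=(5,-6,N) → sL=120/193, sR=24/61, mL=11952/11773, mR=-8292/11773
obs B: pose=(6,5,S) → sL=120/293, sR=120/173, mL=55920/50689, mR=-45540/50689
sensor matrix S = [[120/193, 24/61], [120/293, 120/173]]; det S = 161210880/596761597
solve [mL_A; mL_B] = S·[w00; w01] and [mR_A; mR_B] = S·[w10; w11]:
  w00 = 1, w01 = 1, w10 = -1/2, w11 = -1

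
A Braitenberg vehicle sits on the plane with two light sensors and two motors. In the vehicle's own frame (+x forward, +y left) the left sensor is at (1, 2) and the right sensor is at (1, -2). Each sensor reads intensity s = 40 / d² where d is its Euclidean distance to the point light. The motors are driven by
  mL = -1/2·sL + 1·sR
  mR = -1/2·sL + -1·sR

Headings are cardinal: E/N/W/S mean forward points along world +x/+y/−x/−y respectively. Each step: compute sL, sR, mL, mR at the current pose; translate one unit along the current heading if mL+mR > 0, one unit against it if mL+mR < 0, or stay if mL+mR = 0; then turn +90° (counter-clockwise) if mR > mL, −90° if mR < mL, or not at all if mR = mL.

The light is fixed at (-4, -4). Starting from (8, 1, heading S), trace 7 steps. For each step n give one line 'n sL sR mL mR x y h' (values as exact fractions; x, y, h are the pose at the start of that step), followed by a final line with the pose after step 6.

n=0: pose=(8,1,S); sL=10/53, sR=10/29; mL=385/1537, mR=-675/1537; mL+mR=-10/53 → advance -1; mR−mL=-20/29 → turn -1·90°
n=1: pose=(8,2,W); sL=40/137, sR=8/37; mL=356/5069, mR=-1836/5069; mL+mR=-40/137 → advance -1; mR−mL=-16/37 → turn -1·90°
n=2: pose=(9,2,N); sL=4/17, sR=20/137; mL=66/2329, mR=-614/2329; mL+mR=-4/17 → advance -1; mR−mL=-40/137 → turn -1·90°
n=3: pose=(9,1,E); sL=8/49, sR=8/41; mL=228/2009, mR=-556/2009; mL+mR=-8/49 → advance -1; mR−mL=-16/41 → turn -1·90°
n=4: pose=(8,1,S); sL=10/53, sR=10/29; mL=385/1537, mR=-675/1537; mL+mR=-10/53 → advance -1; mR−mL=-20/29 → turn -1·90°
n=5: pose=(8,2,W); sL=40/137, sR=8/37; mL=356/5069, mR=-1836/5069; mL+mR=-40/137 → advance -1; mR−mL=-16/37 → turn -1·90°
n=6: pose=(9,2,N); sL=4/17, sR=20/137; mL=66/2329, mR=-614/2329; mL+mR=-4/17 → advance -1; mR−mL=-40/137 → turn -1·90°

0 10/53 10/29 385/1537 -675/1537 8 1 S
1 40/137 8/37 356/5069 -1836/5069 8 2 W
2 4/17 20/137 66/2329 -614/2329 9 2 N
3 8/49 8/41 228/2009 -556/2009 9 1 E
4 10/53 10/29 385/1537 -675/1537 8 1 S
5 40/137 8/37 356/5069 -1836/5069 8 2 W
6 4/17 20/137 66/2329 -614/2329 9 2 N
final 9 1 E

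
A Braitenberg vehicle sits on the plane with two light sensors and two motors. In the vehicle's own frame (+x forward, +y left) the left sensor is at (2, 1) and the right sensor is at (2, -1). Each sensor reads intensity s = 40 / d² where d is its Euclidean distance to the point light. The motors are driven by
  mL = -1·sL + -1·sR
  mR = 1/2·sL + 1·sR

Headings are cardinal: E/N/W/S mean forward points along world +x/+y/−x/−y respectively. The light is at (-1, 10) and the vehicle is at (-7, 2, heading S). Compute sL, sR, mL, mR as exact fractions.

left sensor world pos  = (-6, 0); dL² = 125
right sensor world pos = (-8, 0); dR² = 149
sL = 40/125 = 8/25
sR = 40/149 = 40/149
mL = -1·sL + -1·sR = -2192/3725
mR = 1/2·sL + 1·sR = 1596/3725

8/25 40/149 -2192/3725 1596/3725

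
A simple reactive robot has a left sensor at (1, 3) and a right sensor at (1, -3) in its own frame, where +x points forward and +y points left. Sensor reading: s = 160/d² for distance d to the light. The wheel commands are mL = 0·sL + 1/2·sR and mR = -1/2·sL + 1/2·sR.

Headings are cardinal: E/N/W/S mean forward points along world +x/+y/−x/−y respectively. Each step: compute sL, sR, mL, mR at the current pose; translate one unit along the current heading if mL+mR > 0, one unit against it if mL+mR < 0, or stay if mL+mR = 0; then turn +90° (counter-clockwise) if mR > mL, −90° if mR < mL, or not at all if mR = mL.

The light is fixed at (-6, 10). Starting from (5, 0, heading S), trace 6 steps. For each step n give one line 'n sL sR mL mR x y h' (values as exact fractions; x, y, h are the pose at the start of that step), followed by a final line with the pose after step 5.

n=0: pose=(5,0,S); sL=160/317, sR=32/37; mL=16/37, mR=2112/11729; mL+mR=7184/11729 → advance +1; mR−mL=-80/317 → turn -1·90°
n=1: pose=(5,-1,W); sL=20/37, sR=40/41; mL=20/41, mR=330/1517; mL+mR=1070/1517 → advance +1; mR−mL=-10/37 → turn -1·90°
n=2: pose=(4,-1,N); sL=160/149, sR=160/269; mL=80/269, mR=-9600/40081; mL+mR=2320/40081 → advance +1; mR−mL=-80/149 → turn -1·90°
n=3: pose=(4,0,E); sL=16/17, sR=16/29; mL=8/29, mR=-96/493; mL+mR=40/493 → advance +1; mR−mL=-8/17 → turn -1·90°
n=4: pose=(5,0,S); sL=160/317, sR=32/37; mL=16/37, mR=2112/11729; mL+mR=7184/11729 → advance +1; mR−mL=-80/317 → turn -1·90°
n=5: pose=(5,-1,W); sL=20/37, sR=40/41; mL=20/41, mR=330/1517; mL+mR=1070/1517 → advance +1; mR−mL=-10/37 → turn -1·90°

0 160/317 32/37 16/37 2112/11729 5 0 S
1 20/37 40/41 20/41 330/1517 5 -1 W
2 160/149 160/269 80/269 -9600/40081 4 -1 N
3 16/17 16/29 8/29 -96/493 4 0 E
4 160/317 32/37 16/37 2112/11729 5 0 S
5 20/37 40/41 20/41 330/1517 5 -1 W
final 4 -1 N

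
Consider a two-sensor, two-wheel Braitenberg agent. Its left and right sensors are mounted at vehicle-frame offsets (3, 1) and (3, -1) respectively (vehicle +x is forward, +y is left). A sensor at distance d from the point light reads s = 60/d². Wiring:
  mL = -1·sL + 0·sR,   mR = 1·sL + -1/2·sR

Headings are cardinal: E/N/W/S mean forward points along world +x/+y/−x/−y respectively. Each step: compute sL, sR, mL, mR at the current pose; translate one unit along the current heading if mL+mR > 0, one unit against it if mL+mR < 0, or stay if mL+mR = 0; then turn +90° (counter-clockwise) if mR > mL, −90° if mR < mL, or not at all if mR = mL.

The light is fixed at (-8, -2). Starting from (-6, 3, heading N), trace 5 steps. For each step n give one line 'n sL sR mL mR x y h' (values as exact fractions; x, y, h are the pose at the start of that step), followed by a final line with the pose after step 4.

0 12/13 60/73 -12/13 486/949 -6 3 N
1 6 30/13 -6 63/13 -6 2 W
2 60/17 12 -60/17 -42/17 -5 2 S
3 5/6 15/13 -5/6 10/39 -5 3 E
4 12/13 60/73 -12/13 486/949 -6 3 N
final -6 2 W

n=0: pose=(-6,3,N); sL=12/13, sR=60/73; mL=-12/13, mR=486/949; mL+mR=-30/73 → advance -1; mR−mL=1362/949 → turn +1·90°
n=1: pose=(-6,2,W); sL=6, sR=30/13; mL=-6, mR=63/13; mL+mR=-15/13 → advance -1; mR−mL=141/13 → turn +1·90°
n=2: pose=(-5,2,S); sL=60/17, sR=12; mL=-60/17, mR=-42/17; mL+mR=-6 → advance -1; mR−mL=18/17 → turn +1·90°
n=3: pose=(-5,3,E); sL=5/6, sR=15/13; mL=-5/6, mR=10/39; mL+mR=-15/26 → advance -1; mR−mL=85/78 → turn +1·90°
n=4: pose=(-6,3,N); sL=12/13, sR=60/73; mL=-12/13, mR=486/949; mL+mR=-30/73 → advance -1; mR−mL=1362/949 → turn +1·90°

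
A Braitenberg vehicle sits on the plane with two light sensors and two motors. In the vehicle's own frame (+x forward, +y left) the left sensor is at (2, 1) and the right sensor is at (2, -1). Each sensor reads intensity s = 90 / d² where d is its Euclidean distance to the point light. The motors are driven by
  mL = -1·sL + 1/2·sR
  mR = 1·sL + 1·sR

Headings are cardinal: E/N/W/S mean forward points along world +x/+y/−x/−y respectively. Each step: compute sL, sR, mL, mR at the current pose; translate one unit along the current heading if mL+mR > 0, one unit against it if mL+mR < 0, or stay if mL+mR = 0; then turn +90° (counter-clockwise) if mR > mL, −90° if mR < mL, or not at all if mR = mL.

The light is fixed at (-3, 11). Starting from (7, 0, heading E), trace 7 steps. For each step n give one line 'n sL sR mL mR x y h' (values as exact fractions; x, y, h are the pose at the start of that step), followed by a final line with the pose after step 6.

n=0: pose=(7,0,E); sL=45/122, sR=5/16; mL=-415/1952, mR=665/976; mL+mR=15/32 → advance +1; mR−mL=1745/1952 → turn +1·90°
n=1: pose=(8,0,N); sL=90/181, sR=2/5; mL=-269/905, mR=812/905; mL+mR=3/5 → advance +1; mR−mL=1081/905 → turn +1·90°
n=2: pose=(8,1,W); sL=45/101, sR=5/9; mL=-305/1818, mR=910/909; mL+mR=5/6 → advance +1; mR−mL=2125/1818 → turn +1·90°
n=3: pose=(7,1,S); sL=18/53, sR=2/5; mL=-37/265, mR=196/265; mL+mR=3/5 → advance +1; mR−mL=233/265 → turn +1·90°
n=4: pose=(7,0,E); sL=45/122, sR=5/16; mL=-415/1952, mR=665/976; mL+mR=15/32 → advance +1; mR−mL=1745/1952 → turn +1·90°
n=5: pose=(8,0,N); sL=90/181, sR=2/5; mL=-269/905, mR=812/905; mL+mR=3/5 → advance +1; mR−mL=1081/905 → turn +1·90°
n=6: pose=(8,1,W); sL=45/101, sR=5/9; mL=-305/1818, mR=910/909; mL+mR=5/6 → advance +1; mR−mL=2125/1818 → turn +1·90°

0 45/122 5/16 -415/1952 665/976 7 0 E
1 90/181 2/5 -269/905 812/905 8 0 N
2 45/101 5/9 -305/1818 910/909 8 1 W
3 18/53 2/5 -37/265 196/265 7 1 S
4 45/122 5/16 -415/1952 665/976 7 0 E
5 90/181 2/5 -269/905 812/905 8 0 N
6 45/101 5/9 -305/1818 910/909 8 1 W
final 7 1 S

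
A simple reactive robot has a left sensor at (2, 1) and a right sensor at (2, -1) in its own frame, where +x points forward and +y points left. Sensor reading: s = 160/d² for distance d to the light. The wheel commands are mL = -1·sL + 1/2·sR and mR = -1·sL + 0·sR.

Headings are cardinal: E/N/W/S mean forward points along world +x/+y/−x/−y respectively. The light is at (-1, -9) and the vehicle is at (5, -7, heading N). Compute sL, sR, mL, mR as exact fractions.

160/41 32/13 -1424/533 -160/41

left sensor world pos  = (4, -5); dL² = 41
right sensor world pos = (6, -5); dR² = 65
sL = 160/41 = 160/41
sR = 160/65 = 32/13
mL = -1·sL + 1/2·sR = -1424/533
mR = -1·sL + 0·sR = -160/41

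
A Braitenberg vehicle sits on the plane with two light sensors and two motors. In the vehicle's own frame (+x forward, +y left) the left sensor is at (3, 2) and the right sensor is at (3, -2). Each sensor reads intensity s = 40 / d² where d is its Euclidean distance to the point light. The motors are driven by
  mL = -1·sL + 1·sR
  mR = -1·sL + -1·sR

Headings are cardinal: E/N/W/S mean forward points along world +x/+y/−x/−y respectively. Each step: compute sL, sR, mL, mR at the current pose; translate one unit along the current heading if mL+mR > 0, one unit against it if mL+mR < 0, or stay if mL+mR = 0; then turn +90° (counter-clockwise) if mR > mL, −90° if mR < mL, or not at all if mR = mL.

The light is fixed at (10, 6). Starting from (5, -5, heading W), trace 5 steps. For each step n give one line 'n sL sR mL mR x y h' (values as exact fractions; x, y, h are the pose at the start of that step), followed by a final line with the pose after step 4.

0 40/233 8/29 704/6757 -3024/6757 5 -5 W
1 2/5 10/17 16/85 -84/85 6 -5 N
2 40/101 40/197 -3840/19897 -11920/19897 6 -6 E
3 20/117 20/137 -400/16029 -5080/16029 5 -6 S
4 40/233 8/29 704/6757 -3024/6757 5 -5 W
final 6 -5 N

n=0: pose=(5,-5,W); sL=40/233, sR=8/29; mL=704/6757, mR=-3024/6757; mL+mR=-80/233 → advance -1; mR−mL=-16/29 → turn -1·90°
n=1: pose=(6,-5,N); sL=2/5, sR=10/17; mL=16/85, mR=-84/85; mL+mR=-4/5 → advance -1; mR−mL=-20/17 → turn -1·90°
n=2: pose=(6,-6,E); sL=40/101, sR=40/197; mL=-3840/19897, mR=-11920/19897; mL+mR=-80/101 → advance -1; mR−mL=-80/197 → turn -1·90°
n=3: pose=(5,-6,S); sL=20/117, sR=20/137; mL=-400/16029, mR=-5080/16029; mL+mR=-40/117 → advance -1; mR−mL=-40/137 → turn -1·90°
n=4: pose=(5,-5,W); sL=40/233, sR=8/29; mL=704/6757, mR=-3024/6757; mL+mR=-80/233 → advance -1; mR−mL=-16/29 → turn -1·90°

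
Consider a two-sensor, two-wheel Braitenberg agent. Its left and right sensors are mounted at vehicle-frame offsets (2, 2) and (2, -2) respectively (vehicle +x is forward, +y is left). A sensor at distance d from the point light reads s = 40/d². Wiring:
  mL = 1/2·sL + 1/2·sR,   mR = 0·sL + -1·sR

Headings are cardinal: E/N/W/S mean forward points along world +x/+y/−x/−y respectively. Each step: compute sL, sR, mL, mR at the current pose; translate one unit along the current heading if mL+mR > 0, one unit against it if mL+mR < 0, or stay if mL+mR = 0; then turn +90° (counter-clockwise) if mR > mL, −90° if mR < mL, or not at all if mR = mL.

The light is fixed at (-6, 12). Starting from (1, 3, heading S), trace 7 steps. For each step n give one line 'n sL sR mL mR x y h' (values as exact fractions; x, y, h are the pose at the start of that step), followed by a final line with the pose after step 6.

0 20/101 20/73 1740/7373 -20/73 1 3 S
1 8/25 40/61 744/1525 -40/61 1 4 W
2 5/9 5/17 65/153 -5/17 2 4 N
3 8/25 40/181 1224/4525 -40/181 2 5 E
4 20/101 4/13 332/1313 -4/13 3 5 S
5 40/113 8/13 712/1469 -8/13 3 6 W
6 1/2 1/4 3/8 -1/4 4 6 N
final 4 7 E

n=0: pose=(1,3,S); sL=20/101, sR=20/73; mL=1740/7373, mR=-20/73; mL+mR=-280/7373 → advance -1; mR−mL=-3760/7373 → turn -1·90°
n=1: pose=(1,4,W); sL=8/25, sR=40/61; mL=744/1525, mR=-40/61; mL+mR=-256/1525 → advance -1; mR−mL=-1744/1525 → turn -1·90°
n=2: pose=(2,4,N); sL=5/9, sR=5/17; mL=65/153, mR=-5/17; mL+mR=20/153 → advance +1; mR−mL=-110/153 → turn -1·90°
n=3: pose=(2,5,E); sL=8/25, sR=40/181; mL=1224/4525, mR=-40/181; mL+mR=224/4525 → advance +1; mR−mL=-2224/4525 → turn -1·90°
n=4: pose=(3,5,S); sL=20/101, sR=4/13; mL=332/1313, mR=-4/13; mL+mR=-72/1313 → advance -1; mR−mL=-736/1313 → turn -1·90°
n=5: pose=(3,6,W); sL=40/113, sR=8/13; mL=712/1469, mR=-8/13; mL+mR=-192/1469 → advance -1; mR−mL=-1616/1469 → turn -1·90°
n=6: pose=(4,6,N); sL=1/2, sR=1/4; mL=3/8, mR=-1/4; mL+mR=1/8 → advance +1; mR−mL=-5/8 → turn -1·90°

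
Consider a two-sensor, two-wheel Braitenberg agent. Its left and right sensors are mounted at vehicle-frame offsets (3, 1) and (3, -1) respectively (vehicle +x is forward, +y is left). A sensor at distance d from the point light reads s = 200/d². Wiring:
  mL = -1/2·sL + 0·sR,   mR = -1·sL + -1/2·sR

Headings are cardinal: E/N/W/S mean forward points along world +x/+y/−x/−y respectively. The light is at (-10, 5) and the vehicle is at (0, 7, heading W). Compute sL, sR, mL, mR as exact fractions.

left sensor world pos  = (-3, 6); dL² = 50
right sensor world pos = (-3, 8); dR² = 58
sL = 200/50 = 4
sR = 200/58 = 100/29
mL = -1/2·sL + 0·sR = -2
mR = -1·sL + -1/2·sR = -166/29

4 100/29 -2 -166/29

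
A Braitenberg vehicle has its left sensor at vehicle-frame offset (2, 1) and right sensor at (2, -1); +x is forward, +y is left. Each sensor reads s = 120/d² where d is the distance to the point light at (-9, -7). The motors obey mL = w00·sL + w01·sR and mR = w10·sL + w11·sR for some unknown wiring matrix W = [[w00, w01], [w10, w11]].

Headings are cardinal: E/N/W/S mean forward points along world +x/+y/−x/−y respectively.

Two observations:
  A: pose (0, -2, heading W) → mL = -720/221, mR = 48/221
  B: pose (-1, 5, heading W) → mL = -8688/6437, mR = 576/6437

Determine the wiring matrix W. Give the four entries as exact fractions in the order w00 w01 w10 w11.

-1 -1 1/2 -1/2

obs A: pose=(0,-2,W) → sL=24/13, sR=24/17, mL=-720/221, mR=48/221
obs B: pose=(-1,5,W) → sL=120/157, sR=24/41, mL=-8688/6437, mR=576/6437
sensor matrix S = [[24/13, 24/17], [120/157, 24/41]]; det S = 2304/1422577
solve [mL_A; mL_B] = S·[w00; w01] and [mR_A; mR_B] = S·[w10; w11]:
  w00 = -1, w01 = -1, w10 = 1/2, w11 = -1/2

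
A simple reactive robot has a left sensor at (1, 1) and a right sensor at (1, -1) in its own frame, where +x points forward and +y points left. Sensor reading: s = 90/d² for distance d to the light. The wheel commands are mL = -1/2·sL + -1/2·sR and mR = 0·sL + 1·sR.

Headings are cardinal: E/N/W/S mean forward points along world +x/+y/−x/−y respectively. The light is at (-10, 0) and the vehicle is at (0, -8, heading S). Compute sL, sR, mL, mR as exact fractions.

left sensor world pos  = (1, -9); dL² = 202
right sensor world pos = (-1, -9); dR² = 162
sL = 90/202 = 45/101
sR = 90/162 = 5/9
mL = -1/2·sL + -1/2·sR = -455/909
mR = 0·sL + 1·sR = 5/9

45/101 5/9 -455/909 5/9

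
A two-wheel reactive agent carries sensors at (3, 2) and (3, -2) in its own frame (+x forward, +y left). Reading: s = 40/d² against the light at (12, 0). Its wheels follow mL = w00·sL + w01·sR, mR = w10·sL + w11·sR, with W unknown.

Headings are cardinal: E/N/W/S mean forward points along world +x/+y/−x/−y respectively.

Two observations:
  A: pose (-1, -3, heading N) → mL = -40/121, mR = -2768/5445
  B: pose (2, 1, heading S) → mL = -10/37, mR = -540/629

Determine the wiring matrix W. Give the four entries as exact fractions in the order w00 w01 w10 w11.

obs A: pose=(-1,-3,N) → sL=8/45, sR=40/121, mL=-40/121, mR=-2768/5445
obs B: pose=(2,1,S) → sL=10/17, sR=10/37, mL=-10/37, mR=-540/629
sensor matrix S = [[8/45, 40/121], [10/17, 10/37]]; det S = -100288/684981
solve [mL_A; mL_B] = S·[w00; w01] and [mR_A; mR_B] = S·[w10; w11]:
  w00 = 0, w01 = -1, w10 = -1, w11 = -1

0 -1 -1 -1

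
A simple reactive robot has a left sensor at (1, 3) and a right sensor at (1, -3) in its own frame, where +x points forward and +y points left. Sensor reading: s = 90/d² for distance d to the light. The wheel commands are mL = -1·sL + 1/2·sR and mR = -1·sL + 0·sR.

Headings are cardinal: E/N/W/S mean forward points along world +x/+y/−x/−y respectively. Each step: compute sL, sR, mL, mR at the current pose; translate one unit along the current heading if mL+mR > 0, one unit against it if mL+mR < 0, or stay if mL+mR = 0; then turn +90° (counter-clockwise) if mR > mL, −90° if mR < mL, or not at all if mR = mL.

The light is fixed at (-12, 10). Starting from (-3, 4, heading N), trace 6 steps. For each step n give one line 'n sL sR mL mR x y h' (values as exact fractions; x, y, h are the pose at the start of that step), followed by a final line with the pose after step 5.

n=0: pose=(-3,4,N); sL=90/61, sR=90/169; mL=-12465/10309, mR=-90/61; mL+mR=-27675/10309 → advance -1; mR−mL=-45/169 → turn -1·90°
n=1: pose=(-3,3,E); sL=45/58, sR=9/20; mL=-639/1160, mR=-45/58; mL+mR=-1539/1160 → advance -1; mR−mL=-9/40 → turn -1·90°
n=2: pose=(-4,3,S); sL=18/37, sR=90/89; mL=63/3293, mR=-18/37; mL+mR=-1539/3293 → advance -1; mR−mL=-45/89 → turn -1·90°
n=3: pose=(-4,4,W); sL=9/13, sR=45/29; mL=63/754, mR=-9/13; mL+mR=-459/754 → advance -1; mR−mL=-45/58 → turn -1·90°
n=4: pose=(-3,4,N); sL=90/61, sR=90/169; mL=-12465/10309, mR=-90/61; mL+mR=-27675/10309 → advance -1; mR−mL=-45/169 → turn -1·90°
n=5: pose=(-3,3,E); sL=45/58, sR=9/20; mL=-639/1160, mR=-45/58; mL+mR=-1539/1160 → advance -1; mR−mL=-9/40 → turn -1·90°

0 90/61 90/169 -12465/10309 -90/61 -3 4 N
1 45/58 9/20 -639/1160 -45/58 -3 3 E
2 18/37 90/89 63/3293 -18/37 -4 3 S
3 9/13 45/29 63/754 -9/13 -4 4 W
4 90/61 90/169 -12465/10309 -90/61 -3 4 N
5 45/58 9/20 -639/1160 -45/58 -3 3 E
final -4 3 S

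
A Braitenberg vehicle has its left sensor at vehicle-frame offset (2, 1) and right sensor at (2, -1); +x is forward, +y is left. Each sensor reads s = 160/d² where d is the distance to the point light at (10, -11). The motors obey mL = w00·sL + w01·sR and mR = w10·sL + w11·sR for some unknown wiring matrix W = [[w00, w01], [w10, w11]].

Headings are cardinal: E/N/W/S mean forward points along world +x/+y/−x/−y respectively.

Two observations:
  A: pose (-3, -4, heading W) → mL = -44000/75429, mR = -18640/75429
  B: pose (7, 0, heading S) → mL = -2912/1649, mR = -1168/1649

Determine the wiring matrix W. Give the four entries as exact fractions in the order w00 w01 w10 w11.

obs A: pose=(-3,-4,W) → sL=160/261, sR=160/289, mL=-44000/75429, mR=-18640/75429
obs B: pose=(7,0,S) → sL=32/17, sR=160/97, mL=-2912/1649, mR=-1168/1649
sensor matrix S = [[160/261, 160/289], [32/17, 160/97]]; det S = -3850240/124382421
solve [mL_A; mL_B] = S·[w00; w01] and [mR_A; mR_B] = S·[w10; w11]:
  w00 = -1/2, w01 = -1/2, w10 = 1/2, w11 = -1

-1/2 -1/2 1/2 -1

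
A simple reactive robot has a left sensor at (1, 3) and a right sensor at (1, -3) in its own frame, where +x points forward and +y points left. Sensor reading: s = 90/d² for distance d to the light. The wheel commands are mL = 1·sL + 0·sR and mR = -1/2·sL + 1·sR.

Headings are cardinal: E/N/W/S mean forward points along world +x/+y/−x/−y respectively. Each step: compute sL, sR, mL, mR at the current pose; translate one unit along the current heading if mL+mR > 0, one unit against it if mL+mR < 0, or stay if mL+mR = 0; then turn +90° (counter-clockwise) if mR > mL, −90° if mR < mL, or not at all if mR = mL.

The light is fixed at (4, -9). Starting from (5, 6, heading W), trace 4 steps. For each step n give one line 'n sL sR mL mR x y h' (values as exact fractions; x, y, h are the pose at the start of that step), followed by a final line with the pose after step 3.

0 5/8 5/18 5/8 -5/144 5 6 W
1 18/53 18/53 18/53 9/53 4 6 N
2 45/181 9/17 45/181 2493/6154 4 7 E
3 90/293 18/61 90/293 2529/17873 5 7 N
final 5 8 E

n=0: pose=(5,6,W); sL=5/8, sR=5/18; mL=5/8, mR=-5/144; mL+mR=85/144 → advance +1; mR−mL=-95/144 → turn -1·90°
n=1: pose=(4,6,N); sL=18/53, sR=18/53; mL=18/53, mR=9/53; mL+mR=27/53 → advance +1; mR−mL=-9/53 → turn -1·90°
n=2: pose=(4,7,E); sL=45/181, sR=9/17; mL=45/181, mR=2493/6154; mL+mR=4023/6154 → advance +1; mR−mL=963/6154 → turn +1·90°
n=3: pose=(5,7,N); sL=90/293, sR=18/61; mL=90/293, mR=2529/17873; mL+mR=8019/17873 → advance +1; mR−mL=-2961/17873 → turn -1·90°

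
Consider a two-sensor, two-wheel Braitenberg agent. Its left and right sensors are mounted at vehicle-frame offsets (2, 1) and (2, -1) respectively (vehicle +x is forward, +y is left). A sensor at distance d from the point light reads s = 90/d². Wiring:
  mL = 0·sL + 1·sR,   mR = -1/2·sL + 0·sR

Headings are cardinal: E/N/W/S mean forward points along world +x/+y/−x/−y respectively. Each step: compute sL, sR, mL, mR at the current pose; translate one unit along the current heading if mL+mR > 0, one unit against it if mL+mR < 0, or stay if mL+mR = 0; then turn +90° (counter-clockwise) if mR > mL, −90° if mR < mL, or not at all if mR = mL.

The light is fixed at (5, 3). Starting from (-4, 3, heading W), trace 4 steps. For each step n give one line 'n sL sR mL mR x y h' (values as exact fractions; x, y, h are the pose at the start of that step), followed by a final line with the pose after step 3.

n=0: pose=(-4,3,W); sL=45/61, sR=45/61; mL=45/61, mR=-45/122; mL+mR=45/122 → advance +1; mR−mL=-135/122 → turn -1·90°
n=1: pose=(-5,3,N); sL=18/25, sR=18/17; mL=18/17, mR=-9/25; mL+mR=297/425 → advance +1; mR−mL=-603/425 → turn -1·90°
n=2: pose=(-5,4,E); sL=45/34, sR=45/32; mL=45/32, mR=-45/68; mL+mR=405/544 → advance +1; mR−mL=-1125/544 → turn -1·90°
n=3: pose=(-4,4,S); sL=18/13, sR=90/101; mL=90/101, mR=-9/13; mL+mR=261/1313 → advance +1; mR−mL=-2079/1313 → turn -1·90°

0 45/61 45/61 45/61 -45/122 -4 3 W
1 18/25 18/17 18/17 -9/25 -5 3 N
2 45/34 45/32 45/32 -45/68 -5 4 E
3 18/13 90/101 90/101 -9/13 -4 4 S
final -4 3 W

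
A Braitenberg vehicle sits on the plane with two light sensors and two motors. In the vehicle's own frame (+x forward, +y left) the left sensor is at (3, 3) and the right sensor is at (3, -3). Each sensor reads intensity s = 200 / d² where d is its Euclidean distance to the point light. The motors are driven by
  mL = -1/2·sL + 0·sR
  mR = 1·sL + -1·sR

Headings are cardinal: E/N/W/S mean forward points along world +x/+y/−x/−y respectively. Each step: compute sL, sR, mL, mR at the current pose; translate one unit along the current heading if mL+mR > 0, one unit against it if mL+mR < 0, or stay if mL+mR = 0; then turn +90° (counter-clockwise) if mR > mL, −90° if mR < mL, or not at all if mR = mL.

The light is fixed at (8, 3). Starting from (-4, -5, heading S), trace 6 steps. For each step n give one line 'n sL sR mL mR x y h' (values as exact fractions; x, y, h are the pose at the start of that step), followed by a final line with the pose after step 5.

n=0: pose=(-4,-5,S); sL=100/101, sR=100/173; mL=-50/101, mR=7200/17473; mL+mR=-1450/17473 → advance -1; mR−mL=15850/17473 → turn +1·90°
n=1: pose=(-4,-4,E); sL=200/97, sR=200/181; mL=-100/97, mR=16800/17557; mL+mR=-1300/17557 → advance -1; mR−mL=34900/17557 → turn +1·90°
n=2: pose=(-5,-4,N); sL=25/34, sR=50/29; mL=-25/68, mR=-975/986; mL+mR=-2675/1972 → advance -1; mR−mL=-1225/1972 → turn -1·90°
n=3: pose=(-5,-5,E); sL=8/5, sR=200/221; mL=-4/5, mR=768/1105; mL+mR=-116/1105 → advance -1; mR−mL=1652/1105 → turn +1·90°
n=4: pose=(-6,-5,N); sL=100/157, sR=100/73; mL=-50/157, mR=-8400/11461; mL+mR=-12050/11461 → advance -1; mR−mL=-4750/11461 → turn -1·90°
n=5: pose=(-6,-6,E); sL=200/157, sR=40/53; mL=-100/157, mR=4320/8321; mL+mR=-980/8321 → advance -1; mR−mL=9620/8321 → turn +1·90°

0 100/101 100/173 -50/101 7200/17473 -4 -5 S
1 200/97 200/181 -100/97 16800/17557 -4 -4 E
2 25/34 50/29 -25/68 -975/986 -5 -4 N
3 8/5 200/221 -4/5 768/1105 -5 -5 E
4 100/157 100/73 -50/157 -8400/11461 -6 -5 N
5 200/157 40/53 -100/157 4320/8321 -6 -6 E
final -7 -6 N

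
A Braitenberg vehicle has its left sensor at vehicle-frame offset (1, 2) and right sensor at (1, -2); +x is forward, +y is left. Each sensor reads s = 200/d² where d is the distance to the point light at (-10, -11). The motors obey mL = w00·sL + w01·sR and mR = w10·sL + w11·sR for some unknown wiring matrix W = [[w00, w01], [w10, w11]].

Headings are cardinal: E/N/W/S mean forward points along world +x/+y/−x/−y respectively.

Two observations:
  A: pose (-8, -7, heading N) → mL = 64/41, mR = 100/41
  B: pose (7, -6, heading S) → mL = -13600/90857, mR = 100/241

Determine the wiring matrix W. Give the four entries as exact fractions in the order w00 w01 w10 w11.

obs A: pose=(-8,-7,N) → sL=8, sR=200/41, mL=64/41, mR=100/41
obs B: pose=(7,-6,S) → sL=200/377, sR=200/241, mL=-13600/90857, mR=100/241
sensor matrix S = [[8, 200/41], [200/377, 200/241]]; det S = 15091200/3725137
solve [mL_A; mL_B] = S·[w00; w01] and [mR_A; mR_B] = S·[w10; w11]:
  w00 = 1/2, w01 = -1/2, w10 = 0, w11 = 1/2

1/2 -1/2 0 1/2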